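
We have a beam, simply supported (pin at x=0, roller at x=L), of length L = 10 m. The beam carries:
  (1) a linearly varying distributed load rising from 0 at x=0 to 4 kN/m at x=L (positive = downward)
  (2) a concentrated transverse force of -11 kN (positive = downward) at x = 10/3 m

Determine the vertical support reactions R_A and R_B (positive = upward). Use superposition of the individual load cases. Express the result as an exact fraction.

Load 1 — triangular load w₀=4 kN/m (0→w₀ over full span):
  R_A = w₀L/6 = 4·10/6 = 20/3 kN
  R_B = w₀L/3 = 4·10/3 = 40/3 kN
Load 2 — point force P=-11 kN at a=10/3 m (b=L-a=20/3):
  R_A = Pb/L = (-11)·(20/3)/10 = -22/3 kN
  R_B = Pa/L = (-11)·(10/3)/10 = -11/3 kN
Superposition: R_A = -2/3 kN, R_B = 29/3 kN

R_A = -2/3 kN, R_B = 29/3 kN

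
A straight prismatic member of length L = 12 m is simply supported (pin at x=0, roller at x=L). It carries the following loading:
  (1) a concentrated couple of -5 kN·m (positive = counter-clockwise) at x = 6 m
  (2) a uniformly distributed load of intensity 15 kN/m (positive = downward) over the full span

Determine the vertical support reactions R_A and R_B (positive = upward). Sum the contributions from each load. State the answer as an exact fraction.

R_A = 1075/12 kN, R_B = 1085/12 kN

Load 1 — applied couple M₀=-5 kN·m at a=6 m (b=L-a=6):
  R_A = M₀/L = (-5)/12 = -5/12 kN
  R_B = -M₀/L = -(-5)/12 = 5/12 kN
Load 2 — uniform load w=15 kN/m over full span:
  R_A = wL/2 = 15·12/2 = 90 kN
  R_B = wL/2 = 15·12/2 = 90 kN
Superposition: R_A = 1075/12 kN, R_B = 1085/12 kN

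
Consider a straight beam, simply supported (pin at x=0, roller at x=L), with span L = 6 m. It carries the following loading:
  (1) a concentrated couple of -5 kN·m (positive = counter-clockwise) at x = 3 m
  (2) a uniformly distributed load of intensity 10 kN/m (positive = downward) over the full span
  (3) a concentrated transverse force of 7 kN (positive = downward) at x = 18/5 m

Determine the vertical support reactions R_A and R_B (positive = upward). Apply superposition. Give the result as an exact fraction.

Load 1 — applied couple M₀=-5 kN·m at a=3 m (b=L-a=3):
  R_A = M₀/L = (-5)/6 = -5/6 kN
  R_B = -M₀/L = -(-5)/6 = 5/6 kN
Load 2 — uniform load w=10 kN/m over full span:
  R_A = wL/2 = 10·6/2 = 30 kN
  R_B = wL/2 = 10·6/2 = 30 kN
Load 3 — point force P=7 kN at a=18/5 m (b=L-a=12/5):
  R_A = Pb/L = 7·(12/5)/6 = 14/5 kN
  R_B = Pa/L = 7·(18/5)/6 = 21/5 kN
Superposition: R_A = 959/30 kN, R_B = 1051/30 kN

R_A = 959/30 kN, R_B = 1051/30 kN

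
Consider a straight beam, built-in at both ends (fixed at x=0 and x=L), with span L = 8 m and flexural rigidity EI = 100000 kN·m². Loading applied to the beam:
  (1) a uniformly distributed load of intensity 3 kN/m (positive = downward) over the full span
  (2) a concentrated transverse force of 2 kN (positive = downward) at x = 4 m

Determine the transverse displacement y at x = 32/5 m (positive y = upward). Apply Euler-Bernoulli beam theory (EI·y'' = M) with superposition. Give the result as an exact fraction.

Load 1 — uniform load w=3 kN/m over full span:
  y_1 = -wx²(L-x)²/(24EI) = -3·(32/5)²·(8-(32/5))²/(24·100000) = -256/1953125 m
Load 2 — point force P=2 kN at a=4 m (b=L-a=4):
  y_2 = -Pa²(L-x)²(3bL-(3b+a)(L-x))/(6L³EI)  [x>a] = -2·4²·(8-(32/5))²·(3·4·8-(3·4+4)·(8-(32/5)))/(6·8³·100000) = -22/1171875 m
Superposition: y = Σ y_i = -878/5859375 m ≈ -0.000150 m

y(32/5) = -878/5859375 m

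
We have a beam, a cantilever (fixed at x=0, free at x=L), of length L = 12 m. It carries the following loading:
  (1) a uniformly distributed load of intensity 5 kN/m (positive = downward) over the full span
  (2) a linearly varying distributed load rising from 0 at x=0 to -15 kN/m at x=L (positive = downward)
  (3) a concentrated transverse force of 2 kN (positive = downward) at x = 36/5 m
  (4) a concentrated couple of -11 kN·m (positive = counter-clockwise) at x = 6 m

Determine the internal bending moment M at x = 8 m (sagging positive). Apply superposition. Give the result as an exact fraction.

Load 1 — uniform load w=5 kN/m over full span:
  M_1 = -w(L-x)²/2 = -5·(12-8)²/2 = -40 kN·m
Load 2 — triangular load w₀=-15 kN/m (0→w₀ over full span):
  M_2 = w₀Lx/2 - w₀L²/3 - w₀x³/(6L) = (-15)·12·8/2 - (-15)·12²/3 - (-15)·8³/(6·12) = 320/3 kN·m
Load 3 — point force P=2 kN at a=36/5 m (b=L-a=24/5):
  M_3 = 0  [x>a] = 0 kN·m
Load 4 — applied couple M₀=-11 kN·m at a=6 m (b=L-a=6):
  M_4 = 0  [x>a] = 0 kN·m
Superposition: M = Σ M_i = 200/3 kN·m ≈ 66.666667 kN·m

M(8) = 200/3 kN·m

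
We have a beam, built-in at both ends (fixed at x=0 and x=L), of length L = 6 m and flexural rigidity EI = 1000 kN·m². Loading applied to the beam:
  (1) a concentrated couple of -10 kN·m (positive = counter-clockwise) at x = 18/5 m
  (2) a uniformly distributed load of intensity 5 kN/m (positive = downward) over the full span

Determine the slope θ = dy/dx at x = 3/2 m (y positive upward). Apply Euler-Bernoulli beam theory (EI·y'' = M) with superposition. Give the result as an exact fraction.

Load 1 — applied couple M₀=-10 kN·m at a=18/5 m (b=L-a=12/5):
  θ_1 = (R_Ax²/2 - M_Ax)/EI  [x≤a] with R_A=-12/5, M_A=-16/5 = ((-12/5)·(3/2)²/2 - (-16/5)·(3/2))/1000 = 21/10000 rad
Load 2 — uniform load w=5 kN/m over full span:
  θ_2 = -wx(L-x)(L-2x)/(12EI) = -5·(3/2)·(6-(3/2))·(6-2·(3/2))/(12·1000) = -27/3200 rad
Superposition: θ = Σ θ_i = -507/80000 rad ≈ -0.006338 rad

θ(3/2) = -507/80000 rad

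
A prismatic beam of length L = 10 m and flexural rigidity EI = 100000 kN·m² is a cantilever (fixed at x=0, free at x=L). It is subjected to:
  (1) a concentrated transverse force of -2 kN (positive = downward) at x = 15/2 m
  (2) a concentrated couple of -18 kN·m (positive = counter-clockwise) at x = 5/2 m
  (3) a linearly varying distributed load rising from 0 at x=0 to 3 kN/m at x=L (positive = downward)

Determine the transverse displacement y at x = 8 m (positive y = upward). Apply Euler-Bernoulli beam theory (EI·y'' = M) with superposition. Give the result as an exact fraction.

Load 1 — point force P=-2 kN at a=15/2 m (b=L-a=5/2):
  y_1 = -Pa²(3x-a)/(6EI)  [x>a] = -(-2)·(15/2)²·(3·8-(15/2))/(6·100000) = 99/32000 m
Load 2 — applied couple M₀=-18 kN·m at a=5/2 m (b=L-a=15/2):
  y_2 = M₀a(2x-a)/(2EI)  [x>a] = (-18)·(5/2)·(2·8-(5/2))/(2·100000) = -243/80000 m
Load 3 — triangular load w₀=3 kN/m (0→w₀ over full span):
  y_3 = (w₀Lx³/12-w₀L²x²/6-w₀x⁵/(120L))/EI = (3·10·8³/12-3·10²·8²/6-3·8⁵/(120·10))/100000 = -1564/78125 m
Superposition: y = Σ y_i = -399259/20000000 m ≈ -0.019963 m

y(8) = -399259/20000000 m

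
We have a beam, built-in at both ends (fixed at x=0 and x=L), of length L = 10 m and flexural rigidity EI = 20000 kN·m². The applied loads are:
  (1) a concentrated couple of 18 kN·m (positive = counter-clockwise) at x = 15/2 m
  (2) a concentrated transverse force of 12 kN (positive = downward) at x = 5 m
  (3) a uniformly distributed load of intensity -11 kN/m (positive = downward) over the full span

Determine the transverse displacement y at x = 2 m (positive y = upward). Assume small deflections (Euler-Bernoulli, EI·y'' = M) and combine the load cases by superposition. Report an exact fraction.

y(2) = 5207/1200000 m

Load 1 — applied couple M₀=18 kN·m at a=15/2 m (b=L-a=5/2):
  y_1 = (R_Ax³/6 - M_Ax²/2)/EI  [x≤a] with R_A=81/40, M_A=45/8 = ((81/40)·2³/6 - (45/8)·2²/2)/20000 = -171/400000 m
Load 2 — point force P=12 kN at a=5 m (b=L-a=5):
  y_2 = -Pb²x²(3aL-(3a+b)x)/(6L³EI)  [x≤a] = -12·5²·2²·(3·5·10-(3·5+5)·2)/(6·10³·20000) = -11/10000 m
Load 3 — uniform load w=-11 kN/m over full span:
  y_3 = -wx²(L-x)²/(24EI) = -(-11)·2²·(10-2)²/(24·20000) = 11/1875 m
Superposition: y = Σ y_i = 5207/1200000 m ≈ 0.004339 m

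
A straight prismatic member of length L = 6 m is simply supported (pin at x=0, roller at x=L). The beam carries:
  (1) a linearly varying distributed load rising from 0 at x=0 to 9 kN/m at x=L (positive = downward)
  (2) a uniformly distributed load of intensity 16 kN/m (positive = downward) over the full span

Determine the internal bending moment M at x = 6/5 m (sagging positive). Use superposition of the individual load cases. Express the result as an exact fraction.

Load 1 — triangular load w₀=9 kN/m (0→w₀ over full span):
  M_1 = w₀Lx/6 - w₀x³/(6L) = 9·6·(6/5)/6 - 9·(6/5)³/(6·6) = 1296/125 kN·m
Load 2 — uniform load w=16 kN/m over full span:
  M_2 = wx(L-x)/2 = 16·(6/5)·(6-(6/5))/2 = 1152/25 kN·m
Superposition: M = Σ M_i = 7056/125 kN·m ≈ 56.448000 kN·m

M(6/5) = 7056/125 kN·m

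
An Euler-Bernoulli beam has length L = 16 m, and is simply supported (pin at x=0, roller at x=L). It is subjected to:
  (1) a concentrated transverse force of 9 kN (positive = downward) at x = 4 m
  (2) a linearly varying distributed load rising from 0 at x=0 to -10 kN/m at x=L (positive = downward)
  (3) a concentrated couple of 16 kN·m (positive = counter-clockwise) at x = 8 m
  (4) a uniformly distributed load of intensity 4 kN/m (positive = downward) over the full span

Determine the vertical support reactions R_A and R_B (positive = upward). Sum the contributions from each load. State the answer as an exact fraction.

Load 1 — point force P=9 kN at a=4 m (b=L-a=12):
  R_A = Pb/L = 9·12/16 = 27/4 kN
  R_B = Pa/L = 9·4/16 = 9/4 kN
Load 2 — triangular load w₀=-10 kN/m (0→w₀ over full span):
  R_A = w₀L/6 = (-10)·16/6 = -80/3 kN
  R_B = w₀L/3 = (-10)·16/3 = -160/3 kN
Load 3 — applied couple M₀=16 kN·m at a=8 m (b=L-a=8):
  R_A = M₀/L = 16/16 = 1 kN
  R_B = -M₀/L = -16/16 = -1 kN
Load 4 — uniform load w=4 kN/m over full span:
  R_A = wL/2 = 4·16/2 = 32 kN
  R_B = wL/2 = 4·16/2 = 32 kN
Superposition: R_A = 157/12 kN, R_B = -241/12 kN

R_A = 157/12 kN, R_B = -241/12 kN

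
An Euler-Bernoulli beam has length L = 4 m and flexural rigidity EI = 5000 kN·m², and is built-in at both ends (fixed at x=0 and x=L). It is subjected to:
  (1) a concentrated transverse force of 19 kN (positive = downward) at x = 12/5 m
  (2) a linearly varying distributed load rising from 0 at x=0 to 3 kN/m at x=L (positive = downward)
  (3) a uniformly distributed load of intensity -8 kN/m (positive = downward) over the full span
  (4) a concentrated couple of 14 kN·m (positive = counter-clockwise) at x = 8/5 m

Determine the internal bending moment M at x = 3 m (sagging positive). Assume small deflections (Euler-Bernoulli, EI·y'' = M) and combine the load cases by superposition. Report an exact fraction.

Load 1 — point force P=19 kN at a=12/5 m (b=L-a=8/5):
  M_1 = Pa²(a+3b)(L-x)/L³ - Pa²b/L²  [x>a] = 19·(12/5)²·((12/5)+3·(8/5))·(4-3)/4³ - 19·(12/5)²·(8/5)/4² = 171/125 kN·m
Load 2 — triangular load w₀=3 kN/m (0→w₀ over full span):
  M_2 = 3w₀Lx/20 - w₀L²/30 - w₀x³/(6L) = 3·3·4·3/20 - 3·4²/30 - 3·3³/(6·4) = 17/40 kN·m
Load 3 — uniform load w=-8 kN/m over full span:
  M_3 = wLx/2 - wL²/12 - wx²/2 = (-8)·4·3/2 - (-8)·4²/12 - (-8)·3²/2 = -4/3 kN·m
Load 4 — applied couple M₀=14 kN·m at a=8/5 m (b=L-a=12/5):
  M_4 = R_Ax - M_A - M₀  [x>a] with R_A=126/25, M_A=42/25 = (126/25)·3 - (42/25) - 14 = -14/25 kN·m
Superposition: M = Σ M_i = -301/3000 kN·m ≈ -0.100333 kN·m

M(3) = -301/3000 kN·m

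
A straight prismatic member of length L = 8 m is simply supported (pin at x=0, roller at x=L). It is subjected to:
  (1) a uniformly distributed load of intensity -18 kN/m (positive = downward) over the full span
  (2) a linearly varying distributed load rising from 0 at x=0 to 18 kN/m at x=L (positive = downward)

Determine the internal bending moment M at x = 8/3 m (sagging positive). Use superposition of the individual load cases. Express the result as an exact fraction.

Load 1 — uniform load w=-18 kN/m over full span:
  M_1 = wx(L-x)/2 = (-18)·(8/3)·(8-(8/3))/2 = -128 kN·m
Load 2 — triangular load w₀=18 kN/m (0→w₀ over full span):
  M_2 = w₀Lx/6 - w₀x³/(6L) = 18·8·(8/3)/6 - 18·(8/3)³/(6·8) = 512/9 kN·m
Superposition: M = Σ M_i = -640/9 kN·m ≈ -71.111111 kN·m

M(8/3) = -640/9 kN·m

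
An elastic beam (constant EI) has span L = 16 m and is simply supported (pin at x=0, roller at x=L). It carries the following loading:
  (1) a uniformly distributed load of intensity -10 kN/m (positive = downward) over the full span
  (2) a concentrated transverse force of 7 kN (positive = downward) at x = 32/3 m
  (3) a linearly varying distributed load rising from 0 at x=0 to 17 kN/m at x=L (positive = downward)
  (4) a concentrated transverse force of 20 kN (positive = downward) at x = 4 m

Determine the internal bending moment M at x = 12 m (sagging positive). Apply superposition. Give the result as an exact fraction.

Load 1 — uniform load w=-10 kN/m over full span:
  M_1 = wx(L-x)/2 = (-10)·12·(16-12)/2 = -240 kN·m
Load 2 — point force P=7 kN at a=32/3 m (b=L-a=16/3):
  M_2 = Pa(L-x)/L  [x>a] = 7·(32/3)·(16-12)/16 = 56/3 kN·m
Load 3 — triangular load w₀=17 kN/m (0→w₀ over full span):
  M_3 = w₀Lx/6 - w₀x³/(6L) = 17·16·12/6 - 17·12³/(6·16) = 238 kN·m
Load 4 — point force P=20 kN at a=4 m (b=L-a=12):
  M_4 = Pa(L-x)/L  [x>a] = 20·4·(16-12)/16 = 20 kN·m
Superposition: M = Σ M_i = 110/3 kN·m ≈ 36.666667 kN·m

M(12) = 110/3 kN·m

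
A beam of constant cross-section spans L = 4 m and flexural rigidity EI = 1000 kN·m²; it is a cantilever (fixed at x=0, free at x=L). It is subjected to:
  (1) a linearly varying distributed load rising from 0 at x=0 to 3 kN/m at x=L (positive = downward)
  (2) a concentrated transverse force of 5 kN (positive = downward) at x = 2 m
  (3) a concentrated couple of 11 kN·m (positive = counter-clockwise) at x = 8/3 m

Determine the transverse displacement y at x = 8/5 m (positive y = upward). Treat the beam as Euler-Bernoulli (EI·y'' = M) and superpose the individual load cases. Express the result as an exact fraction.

y(8/5) = -68884/5859375 m

Load 1 — triangular load w₀=3 kN/m (0→w₀ over full span):
  y_1 = (w₀Lx³/12-w₀L²x²/6-w₀x⁵/(120L))/EI = (3·4·(8/5)³/12-3·4²·(8/5)²/6-3·(8/5)⁵/(120·4))/1000 = -32128/1953125 m
Load 2 — point force P=5 kN at a=2 m (b=L-a=2):
  y_2 = -Px²(3a-x)/(6EI)  [x≤a] = -5·(8/5)²·(3·2-(8/5))/(6·1000) = -88/9375 m
Load 3 — applied couple M₀=11 kN·m at a=8/3 m (b=L-a=4/3):
  y_3 = M₀x²/(2EI)  [x≤a] = 11·(8/5)²/(2·1000) = 44/3125 m
Superposition: y = Σ y_i = -68884/5859375 m ≈ -0.011756 m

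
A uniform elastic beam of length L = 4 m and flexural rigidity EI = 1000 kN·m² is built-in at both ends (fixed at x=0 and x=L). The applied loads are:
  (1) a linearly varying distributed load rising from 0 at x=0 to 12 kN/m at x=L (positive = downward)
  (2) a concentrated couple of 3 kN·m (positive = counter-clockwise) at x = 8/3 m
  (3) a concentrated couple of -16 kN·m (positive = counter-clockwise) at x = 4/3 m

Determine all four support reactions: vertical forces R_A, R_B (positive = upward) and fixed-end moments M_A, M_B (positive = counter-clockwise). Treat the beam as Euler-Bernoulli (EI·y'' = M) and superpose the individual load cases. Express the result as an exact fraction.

Load 1 — triangular load w₀=12 kN/m (0→w₀ over full span):
  R_A = 3w₀L/20 = 3·12·4/20 = 36/5 kN
  M_A = w₀L²/30 = 12·4²/30 = 32/5 kN·m
  R_B = 7w₀L/20 = 7·12·4/20 = 84/5 kN
  M_B = -w₀L²/20 = -12·4²/20 = -48/5 kN·m
Load 2 — applied couple M₀=3 kN·m at a=8/3 m (b=L-a=4/3):
  R_A = 6M₀ab/L³ = 6·3·(8/3)·(4/3)/4³ = 1 kN
  M_A = M₀b(2a-b)/L² = 3·(4/3)·(2·(8/3)-(4/3))/4² = 1 kN·m
  R_B = -6M₀ab/L³ = -6·3·(8/3)·(4/3)/4³ = -1 kN
  M_B = M₀a(2b-a)/L² = 3·(8/3)·(2·(4/3)-(8/3))/4² = 0 kN·m
Load 3 — applied couple M₀=-16 kN·m at a=4/3 m (b=L-a=8/3):
  R_A = 6M₀ab/L³ = 6·(-16)·(4/3)·(8/3)/4³ = -16/3 kN
  M_A = M₀b(2a-b)/L² = (-16)·(8/3)·(2·(4/3)-(8/3))/4² = 0 kN·m
  R_B = -6M₀ab/L³ = -6·(-16)·(4/3)·(8/3)/4³ = 16/3 kN
  M_B = M₀a(2b-a)/L² = (-16)·(4/3)·(2·(8/3)-(4/3))/4² = -16/3 kN·m
Superposition: R_A = 43/15 kN, M_A = 37/5 kN·m, R_B = 317/15 kN, M_B = -224/15 kN·m

R_A = 43/15 kN, M_A = 37/5 kN·m, R_B = 317/15 kN, M_B = -224/15 kN·m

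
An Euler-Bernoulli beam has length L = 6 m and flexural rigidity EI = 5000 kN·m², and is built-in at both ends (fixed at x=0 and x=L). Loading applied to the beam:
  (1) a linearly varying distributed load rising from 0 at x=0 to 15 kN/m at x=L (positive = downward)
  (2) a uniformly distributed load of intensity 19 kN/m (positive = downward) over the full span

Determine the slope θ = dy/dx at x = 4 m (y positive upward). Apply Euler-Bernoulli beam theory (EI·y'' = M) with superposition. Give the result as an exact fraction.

θ(4) = 13/1875 rad

Load 1 — triangular load w₀=15 kN/m (0→w₀ over full span):
  θ_1 = -w₀(2x(L-x)(L-2x)(x+2L)+x²(L-x)²)/(120LEI) = -15·(2·4·(6-4)·(6-2·4)·(4+2·6)+4²·(6-4)²)/(120·6·5000) = 7/3750 rad
Load 2 — uniform load w=19 kN/m over full span:
  θ_2 = -wx(L-x)(L-2x)/(12EI) = -19·4·(6-4)·(6-2·4)/(12·5000) = 19/3750 rad
Superposition: θ = Σ θ_i = 13/1875 rad ≈ 0.006933 rad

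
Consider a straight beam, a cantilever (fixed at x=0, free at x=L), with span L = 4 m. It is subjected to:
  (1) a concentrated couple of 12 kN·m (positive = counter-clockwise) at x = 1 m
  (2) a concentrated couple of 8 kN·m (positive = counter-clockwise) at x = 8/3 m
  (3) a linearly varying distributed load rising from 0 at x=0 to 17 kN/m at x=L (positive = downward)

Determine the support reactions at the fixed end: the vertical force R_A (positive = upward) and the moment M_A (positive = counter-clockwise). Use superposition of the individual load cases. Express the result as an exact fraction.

R_A = 34 kN, M_A = 212/3 kN·m

Load 1 — applied couple M₀=12 kN·m at a=1 m (b=L-a=3):
  R_A = 0 kN
  M_A = -M₀ = -12 kN·m
Load 2 — applied couple M₀=8 kN·m at a=8/3 m (b=L-a=4/3):
  R_A = 0 kN
  M_A = -M₀ = -8 kN·m
Load 3 — triangular load w₀=17 kN/m (0→w₀ over full span):
  R_A = w₀L/2 = 17·4/2 = 34 kN
  M_A = w₀L²/3 = 17·4²/3 = 272/3 kN·m
Superposition: R_A = 34 kN, M_A = 212/3 kN·m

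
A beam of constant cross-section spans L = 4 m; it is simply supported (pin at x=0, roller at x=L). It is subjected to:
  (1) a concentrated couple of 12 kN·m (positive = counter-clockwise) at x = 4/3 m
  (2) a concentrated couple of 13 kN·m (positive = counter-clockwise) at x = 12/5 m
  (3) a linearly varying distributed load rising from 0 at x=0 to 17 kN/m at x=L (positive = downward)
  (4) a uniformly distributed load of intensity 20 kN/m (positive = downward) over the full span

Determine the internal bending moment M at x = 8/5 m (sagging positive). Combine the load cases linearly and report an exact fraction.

Load 1 — applied couple M₀=12 kN·m at a=4/3 m (b=L-a=8/3):
  M_1 = M₀x/L - M₀  [x>a] = 12·(8/5)/4 - 12 = -36/5 kN·m
Load 2 — applied couple M₀=13 kN·m at a=12/5 m (b=L-a=8/5):
  M_2 = M₀x/L  [x≤a] = 13·(8/5)/4 = 26/5 kN·m
Load 3 — triangular load w₀=17 kN/m (0→w₀ over full span):
  M_3 = w₀Lx/6 - w₀x³/(6L) = 17·4·(8/5)/6 - 17·(8/5)³/(6·4) = 1904/125 kN·m
Load 4 — uniform load w=20 kN/m over full span:
  M_4 = wx(L-x)/2 = 20·(8/5)·(4-(8/5))/2 = 192/5 kN·m
Superposition: M = Σ M_i = 6454/125 kN·m ≈ 51.632000 kN·m

M(8/5) = 6454/125 kN·m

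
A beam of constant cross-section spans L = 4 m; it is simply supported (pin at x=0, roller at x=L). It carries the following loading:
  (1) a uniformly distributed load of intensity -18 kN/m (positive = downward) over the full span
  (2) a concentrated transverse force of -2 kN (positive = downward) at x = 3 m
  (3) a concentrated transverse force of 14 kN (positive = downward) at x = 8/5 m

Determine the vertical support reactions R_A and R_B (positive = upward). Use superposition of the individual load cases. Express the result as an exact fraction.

R_A = -281/10 kN, R_B = -319/10 kN

Load 1 — uniform load w=-18 kN/m over full span:
  R_A = wL/2 = (-18)·4/2 = -36 kN
  R_B = wL/2 = (-18)·4/2 = -36 kN
Load 2 — point force P=-2 kN at a=3 m (b=L-a=1):
  R_A = Pb/L = (-2)·1/4 = -1/2 kN
  R_B = Pa/L = (-2)·3/4 = -3/2 kN
Load 3 — point force P=14 kN at a=8/5 m (b=L-a=12/5):
  R_A = Pb/L = 14·(12/5)/4 = 42/5 kN
  R_B = Pa/L = 14·(8/5)/4 = 28/5 kN
Superposition: R_A = -281/10 kN, R_B = -319/10 kN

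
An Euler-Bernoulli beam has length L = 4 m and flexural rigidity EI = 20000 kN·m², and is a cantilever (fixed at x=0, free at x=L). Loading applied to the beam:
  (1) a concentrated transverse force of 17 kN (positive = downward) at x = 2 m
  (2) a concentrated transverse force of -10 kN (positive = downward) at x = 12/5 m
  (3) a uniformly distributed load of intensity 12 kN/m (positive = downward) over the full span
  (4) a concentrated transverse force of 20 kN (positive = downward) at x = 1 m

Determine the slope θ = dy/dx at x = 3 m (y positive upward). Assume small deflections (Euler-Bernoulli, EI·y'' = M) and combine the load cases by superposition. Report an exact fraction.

θ(3) = -353/50000 rad

Load 1 — point force P=17 kN at a=2 m (b=L-a=2):
  θ_1 = -Pa²/(2EI)  [x>a] = -17·2²/(2·20000) = -17/10000 rad
Load 2 — point force P=-10 kN at a=12/5 m (b=L-a=8/5):
  θ_2 = -Pa²/(2EI)  [x>a] = -(-10)·(12/5)²/(2·20000) = 9/6250 rad
Load 3 — uniform load w=12 kN/m over full span:
  θ_3 = -wx(x²-3Lx+3L²)/(6EI) = -12·3·(3²-3·4·3+3·4²)/(6·20000) = -63/10000 rad
Load 4 — point force P=20 kN at a=1 m (b=L-a=3):
  θ_4 = -Pa²/(2EI)  [x>a] = -20·1²/(2·20000) = -1/2000 rad
Superposition: θ = Σ θ_i = -353/50000 rad ≈ -0.007060 rad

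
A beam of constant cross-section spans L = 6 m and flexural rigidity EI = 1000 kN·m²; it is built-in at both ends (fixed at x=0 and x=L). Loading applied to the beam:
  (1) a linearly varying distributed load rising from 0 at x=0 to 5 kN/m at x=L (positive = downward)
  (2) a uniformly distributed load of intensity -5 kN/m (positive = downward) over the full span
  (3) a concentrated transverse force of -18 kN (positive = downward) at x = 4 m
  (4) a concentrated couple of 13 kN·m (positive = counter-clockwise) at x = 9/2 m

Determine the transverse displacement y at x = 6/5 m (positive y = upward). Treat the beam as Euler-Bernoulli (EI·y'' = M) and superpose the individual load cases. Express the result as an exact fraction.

y(6/5) = 151593/25000000 m

Load 1 — triangular load w₀=5 kN/m (0→w₀ over full span):
  y_1 = -w₀x²(L-x)²(x+2L)/(120LEI) = -5·(6/5)²·(6-(6/5))²·((6/5)+2·6)/(120·6·1000) = -1188/390625 m
Load 2 — uniform load w=-5 kN/m over full span:
  y_2 = -wx²(L-x)²/(24EI) = -(-5)·(6/5)²·(6-(6/5))²/(24·1000) = 108/15625 m
Load 3 — point force P=-18 kN at a=4 m (b=L-a=2):
  y_3 = -Pb²x²(3aL-(3a+b)x)/(6L³EI)  [x≤a] = -(-18)·2²·(6/5)²·(3·4·6-(3·4+2)·(6/5))/(6·6³·1000) = 69/15625 m
Load 4 — applied couple M₀=13 kN·m at a=9/2 m (b=L-a=3/2):
  y_4 = (R_Ax³/6 - M_Ax²/2)/EI  [x≤a] with R_A=39/16, M_A=65/16 = ((39/16)·(6/5)³/6 - (65/16)·(6/5)²/2)/1000 = -2223/1000000 m
Superposition: y = Σ y_i = 151593/25000000 m ≈ 0.006064 m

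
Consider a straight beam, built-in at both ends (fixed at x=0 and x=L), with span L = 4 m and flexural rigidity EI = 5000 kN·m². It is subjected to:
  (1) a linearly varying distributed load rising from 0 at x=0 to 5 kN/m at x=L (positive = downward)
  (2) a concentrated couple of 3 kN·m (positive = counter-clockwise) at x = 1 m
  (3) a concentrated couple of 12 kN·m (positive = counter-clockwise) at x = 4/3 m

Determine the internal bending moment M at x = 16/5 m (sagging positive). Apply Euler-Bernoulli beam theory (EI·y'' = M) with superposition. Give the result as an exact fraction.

Load 1 — triangular load w₀=5 kN/m (0→w₀ over full span):
  M_1 = 3w₀Lx/20 - w₀L²/30 - w₀x³/(6L) = 3·5·4·(16/5)/20 - 5·4²/30 - 5·(16/5)³/(6·4) = 8/75 kN·m
Load 2 — applied couple M₀=3 kN·m at a=1 m (b=L-a=3):
  M_2 = R_Ax - M_A - M₀  [x>a] with R_A=27/32, M_A=-9/16 = (27/32)·(16/5) - (-9/16) - 3 = 21/80 kN·m
Load 3 — applied couple M₀=12 kN·m at a=4/3 m (b=L-a=8/3):
  M_3 = R_Ax - M_A - M₀  [x>a] with R_A=4, M_A=0 = 4·(16/5) - 0 - 12 = 4/5 kN·m
Superposition: M = Σ M_i = 1403/1200 kN·m ≈ 1.169167 kN·m

M(16/5) = 1403/1200 kN·m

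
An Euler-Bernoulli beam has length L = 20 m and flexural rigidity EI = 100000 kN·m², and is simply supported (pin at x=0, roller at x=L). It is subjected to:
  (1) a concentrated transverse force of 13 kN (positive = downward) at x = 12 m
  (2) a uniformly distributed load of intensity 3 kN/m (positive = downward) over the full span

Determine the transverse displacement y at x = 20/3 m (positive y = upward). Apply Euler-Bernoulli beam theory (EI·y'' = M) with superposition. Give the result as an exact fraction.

Load 1 — point force P=13 kN at a=12 m (b=L-a=8):
  y_1 = -Pbx(L²-b²-x²)/(6LEI)  [x≤a] = -13·8·(20/3)·(20²-8²-(20/3)²)/(6·20·100000) = -4264/253125 m
Load 2 — uniform load w=3 kN/m over full span:
  y_2 = -wx(L³-2Lx²+x³)/(24EI) = -3·(20/3)·(20³-2·20·(20/3)²+(20/3)³)/(24·100000) = -22/405 m
Superposition: y = Σ y_i = -18014/253125 m ≈ -0.071166 m

y(20/3) = -18014/253125 m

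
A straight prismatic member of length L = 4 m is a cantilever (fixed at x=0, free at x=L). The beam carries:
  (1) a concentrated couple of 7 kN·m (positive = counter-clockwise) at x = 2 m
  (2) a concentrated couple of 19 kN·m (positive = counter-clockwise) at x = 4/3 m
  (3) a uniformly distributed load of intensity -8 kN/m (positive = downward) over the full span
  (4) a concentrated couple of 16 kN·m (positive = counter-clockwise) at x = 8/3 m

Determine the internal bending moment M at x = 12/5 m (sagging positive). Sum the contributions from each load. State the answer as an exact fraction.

M(12/5) = 656/25 kN·m

Load 1 — applied couple M₀=7 kN·m at a=2 m (b=L-a=2):
  M_1 = 0  [x>a] = 0 kN·m
Load 2 — applied couple M₀=19 kN·m at a=4/3 m (b=L-a=8/3):
  M_2 = 0  [x>a] = 0 kN·m
Load 3 — uniform load w=-8 kN/m over full span:
  M_3 = -w(L-x)²/2 = -(-8)·(4-(12/5))²/2 = 256/25 kN·m
Load 4 — applied couple M₀=16 kN·m at a=8/3 m (b=L-a=4/3):
  M_4 = M₀  [x≤a] = 16 = 16 kN·m
Superposition: M = Σ M_i = 656/25 kN·m ≈ 26.240000 kN·m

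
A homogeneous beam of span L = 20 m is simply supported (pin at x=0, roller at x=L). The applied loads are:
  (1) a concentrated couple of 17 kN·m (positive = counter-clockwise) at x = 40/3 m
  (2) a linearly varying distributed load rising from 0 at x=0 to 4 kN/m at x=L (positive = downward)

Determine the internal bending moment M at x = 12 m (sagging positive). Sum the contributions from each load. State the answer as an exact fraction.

Load 1 — applied couple M₀=17 kN·m at a=40/3 m (b=L-a=20/3):
  M_1 = M₀x/L  [x≤a] = 17·12/20 = 51/5 kN·m
Load 2 — triangular load w₀=4 kN/m (0→w₀ over full span):
  M_2 = w₀Lx/6 - w₀x³/(6L) = 4·20·12/6 - 4·12³/(6·20) = 512/5 kN·m
Superposition: M = Σ M_i = 563/5 kN·m ≈ 112.600000 kN·m

M(12) = 563/5 kN·m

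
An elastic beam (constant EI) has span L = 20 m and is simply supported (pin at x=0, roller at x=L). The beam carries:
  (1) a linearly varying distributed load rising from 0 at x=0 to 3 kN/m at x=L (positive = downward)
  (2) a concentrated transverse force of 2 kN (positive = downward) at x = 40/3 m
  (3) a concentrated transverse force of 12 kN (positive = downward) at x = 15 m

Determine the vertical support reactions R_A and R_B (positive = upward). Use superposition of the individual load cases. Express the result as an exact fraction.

R_A = 41/3 kN, R_B = 91/3 kN

Load 1 — triangular load w₀=3 kN/m (0→w₀ over full span):
  R_A = w₀L/6 = 3·20/6 = 10 kN
  R_B = w₀L/3 = 3·20/3 = 20 kN
Load 2 — point force P=2 kN at a=40/3 m (b=L-a=20/3):
  R_A = Pb/L = 2·(20/3)/20 = 2/3 kN
  R_B = Pa/L = 2·(40/3)/20 = 4/3 kN
Load 3 — point force P=12 kN at a=15 m (b=L-a=5):
  R_A = Pb/L = 12·5/20 = 3 kN
  R_B = Pa/L = 12·15/20 = 9 kN
Superposition: R_A = 41/3 kN, R_B = 91/3 kN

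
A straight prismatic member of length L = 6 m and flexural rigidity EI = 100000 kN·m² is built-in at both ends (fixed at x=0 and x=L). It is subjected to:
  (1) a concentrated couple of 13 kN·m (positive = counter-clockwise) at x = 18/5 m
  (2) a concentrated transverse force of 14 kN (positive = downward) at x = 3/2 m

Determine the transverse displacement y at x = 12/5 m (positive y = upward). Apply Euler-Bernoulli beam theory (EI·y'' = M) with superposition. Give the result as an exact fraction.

y(12/5) = -332433/2500000000 m

Load 1 — applied couple M₀=13 kN·m at a=18/5 m (b=L-a=12/5):
  y_1 = (R_Ax³/6 - M_Ax²/2)/EI  [x≤a] with R_A=78/25, M_A=104/25 = ((78/25)·(12/5)³/6 - (104/25)·(12/5)²/2)/100000 = -468/9765625 m
Load 2 — point force P=14 kN at a=3/2 m (b=L-a=9/2):
  y_2 = -Pa²(L-x)²(3bL-(3b+a)(L-x))/(6L³EI)  [x>a] = -14·(3/2)²·(6-(12/5))²·(3·(9/2)·6-(3·(9/2)+(3/2))·(6-(12/5)))/(6·6³·100000) = -1701/20000000 m
Superposition: y = Σ y_i = -332433/2500000000 m ≈ -0.000133 m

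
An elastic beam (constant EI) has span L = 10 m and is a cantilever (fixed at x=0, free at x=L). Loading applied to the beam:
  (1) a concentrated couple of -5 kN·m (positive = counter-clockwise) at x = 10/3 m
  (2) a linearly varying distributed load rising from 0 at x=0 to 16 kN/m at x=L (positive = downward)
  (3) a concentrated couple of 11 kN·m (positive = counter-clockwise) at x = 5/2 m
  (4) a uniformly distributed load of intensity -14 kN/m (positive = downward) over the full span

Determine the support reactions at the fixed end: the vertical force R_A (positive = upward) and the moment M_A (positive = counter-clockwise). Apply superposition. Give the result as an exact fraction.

Load 1 — applied couple M₀=-5 kN·m at a=10/3 m (b=L-a=20/3):
  R_A = 0 kN
  M_A = -M₀ = -(-5) = 5 kN·m
Load 2 — triangular load w₀=16 kN/m (0→w₀ over full span):
  R_A = w₀L/2 = 16·10/2 = 80 kN
  M_A = w₀L²/3 = 16·10²/3 = 1600/3 kN·m
Load 3 — applied couple M₀=11 kN·m at a=5/2 m (b=L-a=15/2):
  R_A = 0 kN
  M_A = -M₀ = -11 kN·m
Load 4 — uniform load w=-14 kN/m over full span:
  R_A = wL = (-14)·10 = -140 kN
  M_A = wL²/2 = (-14)·10²/2 = -700 kN·m
Superposition: R_A = -60 kN, M_A = -518/3 kN·m

R_A = -60 kN, M_A = -518/3 kN·m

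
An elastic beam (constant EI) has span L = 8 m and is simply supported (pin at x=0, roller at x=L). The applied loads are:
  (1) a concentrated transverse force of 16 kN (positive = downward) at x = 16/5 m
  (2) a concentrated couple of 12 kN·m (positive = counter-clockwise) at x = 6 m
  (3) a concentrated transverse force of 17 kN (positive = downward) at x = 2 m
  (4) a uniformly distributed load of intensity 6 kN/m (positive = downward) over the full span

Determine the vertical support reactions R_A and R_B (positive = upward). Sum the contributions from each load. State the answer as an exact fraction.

R_A = 957/20 kN, R_B = 663/20 kN

Load 1 — point force P=16 kN at a=16/5 m (b=L-a=24/5):
  R_A = Pb/L = 16·(24/5)/8 = 48/5 kN
  R_B = Pa/L = 16·(16/5)/8 = 32/5 kN
Load 2 — applied couple M₀=12 kN·m at a=6 m (b=L-a=2):
  R_A = M₀/L = 12/8 = 3/2 kN
  R_B = -M₀/L = -12/8 = -3/2 kN
Load 3 — point force P=17 kN at a=2 m (b=L-a=6):
  R_A = Pb/L = 17·6/8 = 51/4 kN
  R_B = Pa/L = 17·2/8 = 17/4 kN
Load 4 — uniform load w=6 kN/m over full span:
  R_A = wL/2 = 6·8/2 = 24 kN
  R_B = wL/2 = 6·8/2 = 24 kN
Superposition: R_A = 957/20 kN, R_B = 663/20 kN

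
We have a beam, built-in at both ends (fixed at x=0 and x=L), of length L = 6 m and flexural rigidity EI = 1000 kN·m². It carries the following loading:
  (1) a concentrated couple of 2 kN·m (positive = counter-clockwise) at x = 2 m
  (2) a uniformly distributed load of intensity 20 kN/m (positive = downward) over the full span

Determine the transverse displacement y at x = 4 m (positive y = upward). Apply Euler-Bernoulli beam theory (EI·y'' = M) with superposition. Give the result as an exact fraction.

Load 1 — applied couple M₀=2 kN·m at a=2 m (b=L-a=4):
  y_1 = (R_Ax³/6 - M_Ax²/2 - M₀(x-a)²/2)/EI  [x>a] with R_A=4/9, M_A=0 = ((4/9)·4³/6 - 0·4²/2 - 2·(4-2)²/2)/1000 = 1/1350 m
Load 2 — uniform load w=20 kN/m over full span:
  y_2 = -wx²(L-x)²/(24EI) = -20·4²·(6-4)²/(24·1000) = -4/75 m
Superposition: y = Σ y_i = -71/1350 m ≈ -0.052593 m

y(4) = -71/1350 m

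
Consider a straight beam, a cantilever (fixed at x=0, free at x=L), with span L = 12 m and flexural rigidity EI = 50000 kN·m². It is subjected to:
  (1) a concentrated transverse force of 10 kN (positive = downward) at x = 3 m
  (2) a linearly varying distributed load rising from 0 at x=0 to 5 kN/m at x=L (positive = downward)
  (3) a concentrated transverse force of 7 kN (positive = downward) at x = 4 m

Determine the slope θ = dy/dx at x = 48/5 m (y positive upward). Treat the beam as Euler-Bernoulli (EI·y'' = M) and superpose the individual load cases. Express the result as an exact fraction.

Load 1 — point force P=10 kN at a=3 m (b=L-a=9):
  θ_1 = -Pa²/(2EI)  [x>a] = -10·3²/(2·50000) = -9/10000 rad
Load 2 — triangular load w₀=5 kN/m (0→w₀ over full span):
  θ_2 = (w₀Lx²/4-w₀L²x/3-w₀x⁴/(24L))/EI = (5·12·(48/5)²/4-5·12²·(48/5)/3-5·(48/5)⁴/(24·12))/50000 = -8352/390625 rad
Load 3 — point force P=7 kN at a=4 m (b=L-a=8):
  θ_3 = -Pa²/(2EI)  [x>a] = -7·4²/(2·50000) = -7/6250 rad
Superposition: θ = Σ θ_i = -146257/6250000 rad ≈ -0.023401 rad

θ(48/5) = -146257/6250000 rad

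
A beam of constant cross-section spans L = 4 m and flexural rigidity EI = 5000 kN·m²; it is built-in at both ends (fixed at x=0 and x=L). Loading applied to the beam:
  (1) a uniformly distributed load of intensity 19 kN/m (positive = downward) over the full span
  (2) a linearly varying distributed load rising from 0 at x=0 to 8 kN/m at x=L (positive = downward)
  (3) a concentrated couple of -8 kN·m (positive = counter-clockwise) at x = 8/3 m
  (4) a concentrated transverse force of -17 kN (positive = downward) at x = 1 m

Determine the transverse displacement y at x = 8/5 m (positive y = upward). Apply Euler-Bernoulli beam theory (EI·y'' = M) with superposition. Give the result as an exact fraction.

Load 1 — uniform load w=19 kN/m over full span:
  y_1 = -wx²(L-x)²/(24EI) = -19·(8/5)²·(4-(8/5))²/(24·5000) = -912/390625 m
Load 2 — triangular load w₀=8 kN/m (0→w₀ over full span):
  y_2 = -w₀x²(L-x)²(x+2L)/(120LEI) = -8·(8/5)²·(4-(8/5))²·((8/5)+2·4)/(120·4·5000) = -4608/9765625 m
Load 3 — applied couple M₀=-8 kN·m at a=8/3 m (b=L-a=4/3):
  y_3 = (R_Ax³/6 - M_Ax²/2)/EI  [x≤a] with R_A=-8/3, M_A=-8/3 = ((-8/3)·(8/5)³/6 - (-8/3)·(8/5)²/2)/5000 = 224/703125 m
Load 4 — point force P=-17 kN at a=1 m (b=L-a=3):
  y_4 = -Pa²(L-x)²(3bL-(3b+a)(L-x))/(6L³EI)  [x>a] = -(-17)·1²·(4-(8/5))²·(3·3·4-(3·3+1)·(4-(8/5)))/(6·4³·5000) = 153/250000 m
Superposition: y = Σ y_i = -2638127/1406250000 m ≈ -0.001876 m

y(8/5) = -2638127/1406250000 m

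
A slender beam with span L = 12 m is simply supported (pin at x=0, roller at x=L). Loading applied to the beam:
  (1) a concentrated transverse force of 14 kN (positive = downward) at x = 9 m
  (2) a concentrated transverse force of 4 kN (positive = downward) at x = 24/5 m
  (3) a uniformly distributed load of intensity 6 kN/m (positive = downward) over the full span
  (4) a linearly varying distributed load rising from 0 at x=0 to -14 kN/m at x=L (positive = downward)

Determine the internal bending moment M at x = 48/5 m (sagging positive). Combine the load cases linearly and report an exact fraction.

M(48/5) = 174/125 kN·m

Load 1 — point force P=14 kN at a=9 m (b=L-a=3):
  M_1 = Pa(L-x)/L  [x>a] = 14·9·(12-(48/5))/12 = 126/5 kN·m
Load 2 — point force P=4 kN at a=24/5 m (b=L-a=36/5):
  M_2 = Pa(L-x)/L  [x>a] = 4·(24/5)·(12-(48/5))/12 = 96/25 kN·m
Load 3 — uniform load w=6 kN/m over full span:
  M_3 = wx(L-x)/2 = 6·(48/5)·(12-(48/5))/2 = 1728/25 kN·m
Load 4 — triangular load w₀=-14 kN/m (0→w₀ over full span):
  M_4 = w₀Lx/6 - w₀x³/(6L) = (-14)·12·(48/5)/6 - (-14)·(48/5)³/(6·12) = -12096/125 kN·m
Superposition: M = Σ M_i = 174/125 kN·m ≈ 1.392000 kN·m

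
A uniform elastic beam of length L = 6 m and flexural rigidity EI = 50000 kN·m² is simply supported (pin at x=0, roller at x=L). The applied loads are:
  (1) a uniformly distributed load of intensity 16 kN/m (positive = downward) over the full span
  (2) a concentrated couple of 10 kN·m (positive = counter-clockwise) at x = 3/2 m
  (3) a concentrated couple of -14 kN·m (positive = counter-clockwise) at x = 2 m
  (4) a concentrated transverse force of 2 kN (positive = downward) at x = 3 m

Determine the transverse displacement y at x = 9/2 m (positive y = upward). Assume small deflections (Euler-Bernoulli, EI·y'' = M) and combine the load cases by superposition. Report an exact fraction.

Load 1 — uniform load w=16 kN/m over full span:
  y_1 = -wx(L³-2Lx²+x³)/(24EI) = -16·(9/2)·(6³-2·6·(9/2)²+(9/2)³)/(24·50000) = -1539/400000 m
Load 2 — applied couple M₀=10 kN·m at a=3/2 m (b=L-a=9/2):
  y_2 = (M₀x³/(6L)-M₀(x-a)²/2+C₁x)/EI  [x>a] with C₁=M₀(3b²-L²)/(6L)=55/8 = (10·(9/2)³/(6·6)-10·((9/2)-(3/2))²/2+(55/8)·(9/2))/50000 = 9/40000 m
Load 3 — applied couple M₀=-14 kN·m at a=2 m (b=L-a=4):
  y_3 = (M₀x³/(6L)-M₀(x-a)²/2+C₁x)/EI  [x>a] with C₁=M₀(3b²-L²)/(6L)=-14/3 = ((-14)·(9/2)³/(6·6)-(-14)·((9/2)-2)²/2+(-14/3)·(9/2))/50000 = -203/800000 m
Load 4 — point force P=2 kN at a=3 m (b=L-a=3):
  y_4 = -Pa(L-x)(2Lx-a²-x²)/(6LEI)  [x>a] = -2·3·(6-(9/2))·(2·6·(9/2)-3²-(9/2)²)/(6·6·50000) = -99/800000 m
Superposition: y = Σ y_i = -1/250 m ≈ -0.004000 m

y(9/2) = -1/250 m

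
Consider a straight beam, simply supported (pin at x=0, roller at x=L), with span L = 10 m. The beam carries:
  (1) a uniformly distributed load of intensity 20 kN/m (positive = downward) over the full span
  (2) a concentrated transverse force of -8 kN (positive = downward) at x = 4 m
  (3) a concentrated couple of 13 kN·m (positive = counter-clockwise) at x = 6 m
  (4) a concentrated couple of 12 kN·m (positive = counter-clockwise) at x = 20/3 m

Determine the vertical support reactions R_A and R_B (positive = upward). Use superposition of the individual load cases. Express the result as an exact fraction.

Load 1 — uniform load w=20 kN/m over full span:
  R_A = wL/2 = 20·10/2 = 100 kN
  R_B = wL/2 = 20·10/2 = 100 kN
Load 2 — point force P=-8 kN at a=4 m (b=L-a=6):
  R_A = Pb/L = (-8)·6/10 = -24/5 kN
  R_B = Pa/L = (-8)·4/10 = -16/5 kN
Load 3 — applied couple M₀=13 kN·m at a=6 m (b=L-a=4):
  R_A = M₀/L = 13/10 kN
  R_B = -M₀/L = -13/10 kN
Load 4 — applied couple M₀=12 kN·m at a=20/3 m (b=L-a=10/3):
  R_A = M₀/L = 12/10 = 6/5 kN
  R_B = -M₀/L = -12/10 = -6/5 kN
Superposition: R_A = 977/10 kN, R_B = 943/10 kN

R_A = 977/10 kN, R_B = 943/10 kN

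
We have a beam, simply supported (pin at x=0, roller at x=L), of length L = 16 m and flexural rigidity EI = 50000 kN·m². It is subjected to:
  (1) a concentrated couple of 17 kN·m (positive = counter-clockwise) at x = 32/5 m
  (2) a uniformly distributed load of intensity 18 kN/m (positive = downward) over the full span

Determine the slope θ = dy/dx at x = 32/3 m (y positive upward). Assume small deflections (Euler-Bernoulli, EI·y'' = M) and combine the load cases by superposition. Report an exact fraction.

θ(32/3) = 20681/703125 rad

Load 1 — applied couple M₀=17 kN·m at a=32/5 m (b=L-a=48/5):
  θ_1 = (M₀x²/(2L)-M₀(x-a)+C₁)/EI  [x>a] with C₁=M₀(3b²-L²)/(6L)=272/75 = (17·(32/3)²/(2·16)-17·((32/3)-(32/5))+(272/75))/50000 = -119/703125 rad
Load 2 — uniform load w=18 kN/m over full span:
  θ_2 = -w(L³-6Lx²+4x³)/(24EI) = -18·(16³-6·16·(32/3)²+4·(32/3)³)/(24·50000) = 832/28125 rad
Superposition: θ = Σ θ_i = 20681/703125 rad ≈ 0.029413 rad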